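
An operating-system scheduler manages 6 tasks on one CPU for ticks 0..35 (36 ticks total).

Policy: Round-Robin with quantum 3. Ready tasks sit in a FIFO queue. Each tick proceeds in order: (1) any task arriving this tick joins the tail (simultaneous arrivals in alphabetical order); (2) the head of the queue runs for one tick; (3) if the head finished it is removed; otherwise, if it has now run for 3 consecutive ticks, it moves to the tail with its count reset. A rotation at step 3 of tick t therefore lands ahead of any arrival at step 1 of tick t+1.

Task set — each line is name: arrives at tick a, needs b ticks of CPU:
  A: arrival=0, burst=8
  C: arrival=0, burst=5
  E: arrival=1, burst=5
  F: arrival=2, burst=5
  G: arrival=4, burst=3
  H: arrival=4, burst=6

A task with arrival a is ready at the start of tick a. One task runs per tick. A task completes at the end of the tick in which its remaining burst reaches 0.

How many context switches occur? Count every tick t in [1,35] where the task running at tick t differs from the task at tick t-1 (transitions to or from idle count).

t=0: queue=[A,C] q_used=0 → run A
t=1: queue=[A,C,E] q_used=1 → run A
t=2: queue=[A,C,E,F] q_used=2 → run A
t=3: queue=[C,E,F,A] q_used=0 → run C
t=4: queue=[C,E,F,A,G,H] q_used=1 → run C
t=5: queue=[C,E,F,A,G,H] q_used=2 → run C
t=6: queue=[E,F,A,G,H,C] q_used=0 → run E
t=7: queue=[E,F,A,G,H,C] q_used=1 → run E
t=8: queue=[E,F,A,G,H,C] q_used=2 → run E
t=9: queue=[F,A,G,H,C,E] q_used=0 → run F
t=10: queue=[F,A,G,H,C,E] q_used=1 → run F
t=11: queue=[F,A,G,H,C,E] q_used=2 → run F
t=12: queue=[A,G,H,C,E,F] q_used=0 → run A
t=13: queue=[A,G,H,C,E,F] q_used=1 → run A
t=14: queue=[A,G,H,C,E,F] q_used=2 → run A
t=15: queue=[G,H,C,E,F,A] q_used=0 → run G
t=16: queue=[G,H,C,E,F,A] q_used=1 → run G
t=17: queue=[G,H,C,E,F,A] q_used=2 → run G
t=18: queue=[H,C,E,F,A] q_used=0 → run H
t=19: queue=[H,C,E,F,A] q_used=1 → run H
t=20: queue=[H,C,E,F,A] q_used=2 → run H
t=21: queue=[C,E,F,A,H] q_used=0 → run C
t=22: queue=[C,E,F,A,H] q_used=1 → run C
t=23: queue=[E,F,A,H] q_used=0 → run E
t=24: queue=[E,F,A,H] q_used=1 → run E
t=25: queue=[F,A,H] q_used=0 → run F
t=26: queue=[F,A,H] q_used=1 → run F
t=27: queue=[A,H] q_used=0 → run A
t=28: queue=[A,H] q_used=1 → run A
t=29: queue=[H] q_used=0 → run H
t=30: queue=[H] q_used=1 → run H
t=31: queue=[H] q_used=2 → run H
t=32: (idle)
t=33: (idle)
t=34: (idle)
t=35: (idle)

context switches = 12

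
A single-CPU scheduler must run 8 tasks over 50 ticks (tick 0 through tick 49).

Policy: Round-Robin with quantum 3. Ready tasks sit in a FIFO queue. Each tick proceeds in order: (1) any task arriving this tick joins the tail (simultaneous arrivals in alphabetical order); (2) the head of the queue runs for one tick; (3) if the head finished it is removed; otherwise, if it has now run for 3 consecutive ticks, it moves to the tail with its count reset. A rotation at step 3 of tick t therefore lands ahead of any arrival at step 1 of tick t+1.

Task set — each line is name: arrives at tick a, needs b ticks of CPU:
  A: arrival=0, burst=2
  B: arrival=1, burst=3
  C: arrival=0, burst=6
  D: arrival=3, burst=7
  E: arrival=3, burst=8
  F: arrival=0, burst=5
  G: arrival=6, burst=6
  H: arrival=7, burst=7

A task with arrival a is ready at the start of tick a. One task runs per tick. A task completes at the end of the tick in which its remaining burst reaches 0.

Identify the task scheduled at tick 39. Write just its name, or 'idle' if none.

t=0: queue=[A,C,F] q_used=0 → run A
t=1: queue=[A,C,F,B] q_used=1 → run A
t=2: queue=[C,F,B] q_used=0 → run C
t=3: queue=[C,F,B,D,E] q_used=1 → run C
t=4: queue=[C,F,B,D,E] q_used=2 → run C
t=5: queue=[F,B,D,E,C] q_used=0 → run F
t=6: queue=[F,B,D,E,C,G] q_used=1 → run F
t=7: queue=[F,B,D,E,C,G,H] q_used=2 → run F
t=8: queue=[B,D,E,C,G,H,F] q_used=0 → run B
t=9: queue=[B,D,E,C,G,H,F] q_used=1 → run B
t=10: queue=[B,D,E,C,G,H,F] q_used=2 → run B
t=11: queue=[D,E,C,G,H,F] q_used=0 → run D
t=12: queue=[D,E,C,G,H,F] q_used=1 → run D
t=13: queue=[D,E,C,G,H,F] q_used=2 → run D
t=14: queue=[E,C,G,H,F,D] q_used=0 → run E
t=15: queue=[E,C,G,H,F,D] q_used=1 → run E
t=16: queue=[E,C,G,H,F,D] q_used=2 → run E
t=17: queue=[C,G,H,F,D,E] q_used=0 → run C
t=18: queue=[C,G,H,F,D,E] q_used=1 → run C
t=19: queue=[C,G,H,F,D,E] q_used=2 → run C
t=20: queue=[G,H,F,D,E] q_used=0 → run G
t=21: queue=[G,H,F,D,E] q_used=1 → run G
t=22: queue=[G,H,F,D,E] q_used=2 → run G
t=23: queue=[H,F,D,E,G] q_used=0 → run H
t=24: queue=[H,F,D,E,G] q_used=1 → run H
t=25: queue=[H,F,D,E,G] q_used=2 → run H
t=26: queue=[F,D,E,G,H] q_used=0 → run F
t=27: queue=[F,D,E,G,H] q_used=1 → run F
t=28: queue=[D,E,G,H] q_used=0 → run D
t=29: queue=[D,E,G,H] q_used=1 → run D
t=30: queue=[D,E,G,H] q_used=2 → run D
t=31: queue=[E,G,H,D] q_used=0 → run E
t=32: queue=[E,G,H,D] q_used=1 → run E
t=33: queue=[E,G,H,D] q_used=2 → run E
t=34: queue=[G,H,D,E] q_used=0 → run G
t=35: queue=[G,H,D,E] q_used=1 → run G
t=36: queue=[G,H,D,E] q_used=2 → run G
t=37: queue=[H,D,E] q_used=0 → run H
t=38: queue=[H,D,E] q_used=1 → run H
t=39: queue=[H,D,E] q_used=2 → run H
t=40: queue=[D,E,H] q_used=0 → run D
t=41: queue=[E,H] q_used=0 → run E
t=42: queue=[E,H] q_used=1 → run E
t=43: queue=[H] q_used=0 → run H
t=44: (idle)
t=45: (idle)
t=46: (idle)
t=47: (idle)
t=48: (idle)
t=49: (idle)

running at tick 39 = H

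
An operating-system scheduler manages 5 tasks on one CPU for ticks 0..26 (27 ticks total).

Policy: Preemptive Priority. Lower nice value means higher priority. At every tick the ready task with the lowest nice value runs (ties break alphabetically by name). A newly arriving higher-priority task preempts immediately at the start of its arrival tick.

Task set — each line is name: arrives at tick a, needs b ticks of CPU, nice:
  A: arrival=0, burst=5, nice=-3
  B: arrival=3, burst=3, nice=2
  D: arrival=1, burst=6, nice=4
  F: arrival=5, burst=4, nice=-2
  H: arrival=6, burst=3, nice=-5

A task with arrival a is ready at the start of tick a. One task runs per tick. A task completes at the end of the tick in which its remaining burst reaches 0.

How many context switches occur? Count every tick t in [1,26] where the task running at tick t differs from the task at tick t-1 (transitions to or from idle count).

t=0: ready={A} → run A
t=1: ready={A,D} → run A
t=2: ready={A,D} → run A
t=3: ready={A,B,D} → run A
t=4: ready={A,B,D} → run A
t=5: ready={B,D,F} → run F
t=6: ready={B,D,F,H} → run H
t=7: ready={B,D,F,H} → run H
t=8: ready={B,D,F,H} → run H
t=9: ready={B,D,F} → run F
t=10: ready={B,D,F} → run F
t=11: ready={B,D,F} → run F
t=12: ready={B,D} → run B
t=13: ready={B,D} → run B
t=14: ready={B,D} → run B
t=15: ready={D} → run D
t=16: ready={D} → run D
t=17: ready={D} → run D
t=18: ready={D} → run D
t=19: ready={D} → run D
t=20: ready={D} → run D
t=21: (idle)
t=22: (idle)
t=23: (idle)
t=24: (idle)
t=25: (idle)
t=26: (idle)

context switches = 6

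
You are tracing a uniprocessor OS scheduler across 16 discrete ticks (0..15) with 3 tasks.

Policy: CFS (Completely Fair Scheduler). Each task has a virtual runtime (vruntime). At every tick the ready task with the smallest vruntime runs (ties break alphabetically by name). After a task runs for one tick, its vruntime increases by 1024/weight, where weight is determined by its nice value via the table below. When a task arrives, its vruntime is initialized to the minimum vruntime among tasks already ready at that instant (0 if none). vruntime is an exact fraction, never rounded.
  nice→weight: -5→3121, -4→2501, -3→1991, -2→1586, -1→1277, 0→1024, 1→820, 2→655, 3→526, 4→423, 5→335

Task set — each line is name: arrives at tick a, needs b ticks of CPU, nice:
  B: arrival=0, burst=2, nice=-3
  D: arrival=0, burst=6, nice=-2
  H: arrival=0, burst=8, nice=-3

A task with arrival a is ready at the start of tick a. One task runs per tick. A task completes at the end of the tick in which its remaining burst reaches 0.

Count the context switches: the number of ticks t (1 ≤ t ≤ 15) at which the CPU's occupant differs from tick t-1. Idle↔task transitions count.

context switches = 14

t=0: vr[B=0 D=0 H=0] → run B
t=1: vr[B=1024/1991 D=0 H=0] → run D
t=2: vr[B=1024/1991 D=512/793 H=0] → run H
t=3: vr[B=1024/1991 D=512/793 H=1024/1991] → run B
t=4: vr[D=512/793 H=1024/1991] → run H
t=5: vr[D=512/793 H=2048/1991] → run D
t=6: vr[D=1024/793 H=2048/1991] → run H
t=7: vr[D=1024/793 H=3072/1991] → run D
t=8: vr[D=1536/793 H=3072/1991] → run H
t=9: vr[D=1536/793 H=4096/1991] → run D
t=10: vr[D=2048/793 H=4096/1991] → run H
t=11: vr[D=2048/793 H=5120/1991] → run H
t=12: vr[D=2048/793 H=6144/1991] → run D
t=13: vr[D=2560/793 H=6144/1991] → run H
t=14: vr[D=2560/793 H=7168/1991] → run D
t=15: vr[H=7168/1991] → run H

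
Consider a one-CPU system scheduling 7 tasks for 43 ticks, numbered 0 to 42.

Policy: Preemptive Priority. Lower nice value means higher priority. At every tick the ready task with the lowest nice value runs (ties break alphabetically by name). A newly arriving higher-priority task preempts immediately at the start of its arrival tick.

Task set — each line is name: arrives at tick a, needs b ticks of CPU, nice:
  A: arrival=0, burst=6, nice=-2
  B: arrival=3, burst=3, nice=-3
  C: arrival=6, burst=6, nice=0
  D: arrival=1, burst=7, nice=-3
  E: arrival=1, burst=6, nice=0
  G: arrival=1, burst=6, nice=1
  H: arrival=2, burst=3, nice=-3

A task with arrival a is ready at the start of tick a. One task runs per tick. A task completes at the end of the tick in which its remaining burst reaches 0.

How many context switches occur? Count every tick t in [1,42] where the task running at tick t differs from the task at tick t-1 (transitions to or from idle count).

context switches = 9

t=0: ready={A} → run A
t=1: ready={A,D,E,G} → run D
t=2: ready={A,D,E,G,H} → run D
t=3: ready={A,B,D,E,G,H} → run B
t=4: ready={A,B,D,E,G,H} → run B
t=5: ready={A,B,D,E,G,H} → run B
t=6: ready={A,C,D,E,G,H} → run D
t=7: ready={A,C,D,E,G,H} → run D
t=8: ready={A,C,D,E,G,H} → run D
t=9: ready={A,C,D,E,G,H} → run D
t=10: ready={A,C,D,E,G,H} → run D
t=11: ready={A,C,E,G,H} → run H
t=12: ready={A,C,E,G,H} → run H
t=13: ready={A,C,E,G,H} → run H
t=14: ready={A,C,E,G} → run A
t=15: ready={A,C,E,G} → run A
t=16: ready={A,C,E,G} → run A
t=17: ready={A,C,E,G} → run A
t=18: ready={A,C,E,G} → run A
t=19: ready={C,E,G} → run C
t=20: ready={C,E,G} → run C
t=21: ready={C,E,G} → run C
t=22: ready={C,E,G} → run C
t=23: ready={C,E,G} → run C
t=24: ready={C,E,G} → run C
t=25: ready={E,G} → run E
t=26: ready={E,G} → run E
t=27: ready={E,G} → run E
t=28: ready={E,G} → run E
t=29: ready={E,G} → run E
t=30: ready={E,G} → run E
t=31: ready={G} → run G
t=32: ready={G} → run G
t=33: ready={G} → run G
t=34: ready={G} → run G
t=35: ready={G} → run G
t=36: ready={G} → run G
t=37: (idle)
t=38: (idle)
t=39: (idle)
t=40: (idle)
t=41: (idle)
t=42: (idle)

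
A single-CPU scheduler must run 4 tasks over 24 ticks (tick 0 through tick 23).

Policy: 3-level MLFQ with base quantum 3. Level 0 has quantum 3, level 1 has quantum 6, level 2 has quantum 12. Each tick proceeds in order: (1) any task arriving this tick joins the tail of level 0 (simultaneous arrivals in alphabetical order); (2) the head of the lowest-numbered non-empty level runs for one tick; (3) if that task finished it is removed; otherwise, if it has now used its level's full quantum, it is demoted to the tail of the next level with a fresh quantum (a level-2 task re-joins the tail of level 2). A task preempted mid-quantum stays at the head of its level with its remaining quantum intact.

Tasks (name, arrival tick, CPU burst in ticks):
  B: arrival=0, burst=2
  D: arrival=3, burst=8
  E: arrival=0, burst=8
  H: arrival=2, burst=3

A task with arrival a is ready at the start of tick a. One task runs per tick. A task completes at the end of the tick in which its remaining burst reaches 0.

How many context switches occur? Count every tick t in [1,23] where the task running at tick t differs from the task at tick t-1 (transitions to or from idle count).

context switches = 6

t=0: L0/L1/L2 = BE/-/- → run B
t=1: L0/L1/L2 = BE/-/- → run B
t=2: L0/L1/L2 = EH/-/- → run E
t=3: L0/L1/L2 = EHD/-/- → run E
t=4: L0/L1/L2 = EHD/-/- → run E
t=5: L0/L1/L2 = HD/E/- → run H
t=6: L0/L1/L2 = HD/E/- → run H
t=7: L0/L1/L2 = HD/E/- → run H
t=8: L0/L1/L2 = D/E/- → run D
t=9: L0/L1/L2 = D/E/- → run D
t=10: L0/L1/L2 = D/E/- → run D
t=11: L0/L1/L2 = -/ED/- → run E
t=12: L0/L1/L2 = -/ED/- → run E
t=13: L0/L1/L2 = -/ED/- → run E
t=14: L0/L1/L2 = -/ED/- → run E
t=15: L0/L1/L2 = -/ED/- → run E
t=16: L0/L1/L2 = -/D/- → run D
t=17: L0/L1/L2 = -/D/- → run D
t=18: L0/L1/L2 = -/D/- → run D
t=19: L0/L1/L2 = -/D/- → run D
t=20: L0/L1/L2 = -/D/- → run D
t=21: (idle)
t=22: (idle)
t=23: (idle)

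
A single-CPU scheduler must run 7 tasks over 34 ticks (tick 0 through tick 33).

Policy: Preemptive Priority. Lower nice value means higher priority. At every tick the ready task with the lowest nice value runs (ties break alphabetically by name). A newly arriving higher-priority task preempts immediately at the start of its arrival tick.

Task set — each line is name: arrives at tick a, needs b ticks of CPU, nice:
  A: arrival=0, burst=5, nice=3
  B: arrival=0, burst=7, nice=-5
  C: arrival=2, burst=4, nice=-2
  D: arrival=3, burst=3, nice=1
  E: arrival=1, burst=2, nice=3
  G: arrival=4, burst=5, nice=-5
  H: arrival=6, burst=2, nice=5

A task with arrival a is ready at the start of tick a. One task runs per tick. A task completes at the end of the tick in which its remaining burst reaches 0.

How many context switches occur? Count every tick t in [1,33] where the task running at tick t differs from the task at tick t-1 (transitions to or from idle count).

context switches = 7

t=0: ready={A,B} → run B
t=1: ready={A,B,E} → run B
t=2: ready={A,B,C,E} → run B
t=3: ready={A,B,C,D,E} → run B
t=4: ready={A,B,C,D,E,G} → run B
t=5: ready={A,B,C,D,E,G} → run B
t=6: ready={A,B,C,D,E,G,H} → run B
t=7: ready={A,C,D,E,G,H} → run G
t=8: ready={A,C,D,E,G,H} → run G
t=9: ready={A,C,D,E,G,H} → run G
t=10: ready={A,C,D,E,G,H} → run G
t=11: ready={A,C,D,E,G,H} → run G
t=12: ready={A,C,D,E,H} → run C
t=13: ready={A,C,D,E,H} → run C
t=14: ready={A,C,D,E,H} → run C
t=15: ready={A,C,D,E,H} → run C
t=16: ready={A,D,E,H} → run D
t=17: ready={A,D,E,H} → run D
t=18: ready={A,D,E,H} → run D
t=19: ready={A,E,H} → run A
t=20: ready={A,E,H} → run A
t=21: ready={A,E,H} → run A
t=22: ready={A,E,H} → run A
t=23: ready={A,E,H} → run A
t=24: ready={E,H} → run E
t=25: ready={E,H} → run E
t=26: ready={H} → run H
t=27: ready={H} → run H
t=28: (idle)
t=29: (idle)
t=30: (idle)
t=31: (idle)
t=32: (idle)
t=33: (idle)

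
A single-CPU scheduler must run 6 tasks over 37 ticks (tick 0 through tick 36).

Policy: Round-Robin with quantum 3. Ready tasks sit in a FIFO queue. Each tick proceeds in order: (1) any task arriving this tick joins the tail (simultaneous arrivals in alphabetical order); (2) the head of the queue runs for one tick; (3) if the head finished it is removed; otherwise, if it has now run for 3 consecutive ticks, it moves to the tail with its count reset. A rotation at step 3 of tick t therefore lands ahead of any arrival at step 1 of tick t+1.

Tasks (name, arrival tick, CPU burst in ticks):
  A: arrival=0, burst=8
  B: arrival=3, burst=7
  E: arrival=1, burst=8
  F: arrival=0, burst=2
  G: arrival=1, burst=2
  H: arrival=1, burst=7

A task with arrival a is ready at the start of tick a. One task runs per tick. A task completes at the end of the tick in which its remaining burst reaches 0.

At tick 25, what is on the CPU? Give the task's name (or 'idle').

t=0: queue=[A,F] q_used=0 → run A
t=1: queue=[A,F,E,G,H] q_used=1 → run A
t=2: queue=[A,F,E,G,H] q_used=2 → run A
t=3: queue=[F,E,G,H,A,B] q_used=0 → run F
t=4: queue=[F,E,G,H,A,B] q_used=1 → run F
t=5: queue=[E,G,H,A,B] q_used=0 → run E
t=6: queue=[E,G,H,A,B] q_used=1 → run E
t=7: queue=[E,G,H,A,B] q_used=2 → run E
t=8: queue=[G,H,A,B,E] q_used=0 → run G
t=9: queue=[G,H,A,B,E] q_used=1 → run G
t=10: queue=[H,A,B,E] q_used=0 → run H
t=11: queue=[H,A,B,E] q_used=1 → run H
t=12: queue=[H,A,B,E] q_used=2 → run H
t=13: queue=[A,B,E,H] q_used=0 → run A
t=14: queue=[A,B,E,H] q_used=1 → run A
t=15: queue=[A,B,E,H] q_used=2 → run A
t=16: queue=[B,E,H,A] q_used=0 → run B
t=17: queue=[B,E,H,A] q_used=1 → run B
t=18: queue=[B,E,H,A] q_used=2 → run B
t=19: queue=[E,H,A,B] q_used=0 → run E
t=20: queue=[E,H,A,B] q_used=1 → run E
t=21: queue=[E,H,A,B] q_used=2 → run E
t=22: queue=[H,A,B,E] q_used=0 → run H
t=23: queue=[H,A,B,E] q_used=1 → run H
t=24: queue=[H,A,B,E] q_used=2 → run H
t=25: queue=[A,B,E,H] q_used=0 → run A
t=26: queue=[A,B,E,H] q_used=1 → run A
t=27: queue=[B,E,H] q_used=0 → run B
t=28: queue=[B,E,H] q_used=1 → run B
t=29: queue=[B,E,H] q_used=2 → run B
t=30: queue=[E,H,B] q_used=0 → run E
t=31: queue=[E,H,B] q_used=1 → run E
t=32: queue=[H,B] q_used=0 → run H
t=33: queue=[B] q_used=0 → run B
t=34: (idle)
t=35: (idle)
t=36: (idle)

running at tick 25 = A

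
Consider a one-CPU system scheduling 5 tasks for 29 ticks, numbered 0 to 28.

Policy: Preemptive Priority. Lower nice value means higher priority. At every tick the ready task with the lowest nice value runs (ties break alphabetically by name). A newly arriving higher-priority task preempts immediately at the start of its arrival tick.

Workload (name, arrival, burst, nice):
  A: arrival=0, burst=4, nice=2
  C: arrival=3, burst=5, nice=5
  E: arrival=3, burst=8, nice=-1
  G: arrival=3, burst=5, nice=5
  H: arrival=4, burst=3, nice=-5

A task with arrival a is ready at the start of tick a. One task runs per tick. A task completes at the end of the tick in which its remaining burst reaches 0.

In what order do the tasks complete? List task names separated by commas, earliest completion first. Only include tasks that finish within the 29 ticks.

t=0: ready={A} → run A
t=1: ready={A} → run A
t=2: ready={A} → run A
t=3: ready={A,C,E,G} → run E
t=4: ready={A,C,E,G,H} → run H
t=5: ready={A,C,E,G,H} → run H
t=6: ready={A,C,E,G,H} → run H
t=7: ready={A,C,E,G} → run E
t=8: ready={A,C,E,G} → run E
t=9: ready={A,C,E,G} → run E
t=10: ready={A,C,E,G} → run E
t=11: ready={A,C,E,G} → run E
t=12: ready={A,C,E,G} → run E
t=13: ready={A,C,E,G} → run E
t=14: ready={A,C,G} → run A
t=15: ready={C,G} → run C
t=16: ready={C,G} → run C
t=17: ready={C,G} → run C
t=18: ready={C,G} → run C
t=19: ready={C,G} → run C
t=20: ready={G} → run G
t=21: ready={G} → run G
t=22: ready={G} → run G
t=23: ready={G} → run G
t=24: ready={G} → run G
t=25: (idle)
t=26: (idle)
t=27: (idle)
t=28: (idle)

completion order = H, E, A, C, G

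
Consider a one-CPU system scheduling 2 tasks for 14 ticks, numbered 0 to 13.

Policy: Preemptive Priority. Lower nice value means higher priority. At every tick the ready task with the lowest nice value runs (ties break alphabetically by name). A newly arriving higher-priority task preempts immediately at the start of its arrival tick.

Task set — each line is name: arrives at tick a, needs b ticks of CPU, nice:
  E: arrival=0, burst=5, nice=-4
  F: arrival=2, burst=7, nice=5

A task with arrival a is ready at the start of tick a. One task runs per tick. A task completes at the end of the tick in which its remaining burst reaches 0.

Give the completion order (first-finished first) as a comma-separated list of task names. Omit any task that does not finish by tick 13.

completion order = E, F

t=0: ready={E} → run E
t=1: ready={E} → run E
t=2: ready={E,F} → run E
t=3: ready={E,F} → run E
t=4: ready={E,F} → run E
t=5: ready={F} → run F
t=6: ready={F} → run F
t=7: ready={F} → run F
t=8: ready={F} → run F
t=9: ready={F} → run F
t=10: ready={F} → run F
t=11: ready={F} → run F
t=12: (idle)
t=13: (idle)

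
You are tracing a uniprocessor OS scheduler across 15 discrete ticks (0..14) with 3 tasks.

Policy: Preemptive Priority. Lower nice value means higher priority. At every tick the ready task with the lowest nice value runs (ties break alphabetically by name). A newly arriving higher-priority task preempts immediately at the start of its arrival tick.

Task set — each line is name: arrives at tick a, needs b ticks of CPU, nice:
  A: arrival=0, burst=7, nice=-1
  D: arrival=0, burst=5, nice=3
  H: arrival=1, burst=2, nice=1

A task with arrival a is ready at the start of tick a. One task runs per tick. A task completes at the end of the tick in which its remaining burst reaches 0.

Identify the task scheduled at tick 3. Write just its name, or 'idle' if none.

t=0: ready={A,D} → run A
t=1: ready={A,D,H} → run A
t=2: ready={A,D,H} → run A
t=3: ready={A,D,H} → run A
t=4: ready={A,D,H} → run A
t=5: ready={A,D,H} → run A
t=6: ready={A,D,H} → run A
t=7: ready={D,H} → run H
t=8: ready={D,H} → run H
t=9: ready={D} → run D
t=10: ready={D} → run D
t=11: ready={D} → run D
t=12: ready={D} → run D
t=13: ready={D} → run D
t=14: (idle)

running at tick 3 = A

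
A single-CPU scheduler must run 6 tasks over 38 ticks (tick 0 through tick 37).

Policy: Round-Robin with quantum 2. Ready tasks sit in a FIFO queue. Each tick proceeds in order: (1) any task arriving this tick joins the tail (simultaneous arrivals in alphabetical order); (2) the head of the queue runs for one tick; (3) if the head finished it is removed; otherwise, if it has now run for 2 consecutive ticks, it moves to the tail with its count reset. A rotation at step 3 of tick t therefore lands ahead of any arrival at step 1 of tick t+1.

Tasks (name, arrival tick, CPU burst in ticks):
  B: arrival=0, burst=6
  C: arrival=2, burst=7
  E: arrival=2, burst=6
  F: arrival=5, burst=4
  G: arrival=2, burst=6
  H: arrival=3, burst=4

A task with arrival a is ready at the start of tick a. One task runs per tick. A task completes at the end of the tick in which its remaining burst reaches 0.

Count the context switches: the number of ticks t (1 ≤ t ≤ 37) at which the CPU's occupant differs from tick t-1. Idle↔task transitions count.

t=0: queue=[B] q_used=0 → run B
t=1: queue=[B] q_used=1 → run B
t=2: queue=[B,C,E,G] q_used=0 → run B
t=3: queue=[B,C,E,G,H] q_used=1 → run B
t=4: queue=[C,E,G,H,B] q_used=0 → run C
t=5: queue=[C,E,G,H,B,F] q_used=1 → run C
t=6: queue=[E,G,H,B,F,C] q_used=0 → run E
t=7: queue=[E,G,H,B,F,C] q_used=1 → run E
t=8: queue=[G,H,B,F,C,E] q_used=0 → run G
t=9: queue=[G,H,B,F,C,E] q_used=1 → run G
t=10: queue=[H,B,F,C,E,G] q_used=0 → run H
t=11: queue=[H,B,F,C,E,G] q_used=1 → run H
t=12: queue=[B,F,C,E,G,H] q_used=0 → run B
t=13: queue=[B,F,C,E,G,H] q_used=1 → run B
t=14: queue=[F,C,E,G,H] q_used=0 → run F
t=15: queue=[F,C,E,G,H] q_used=1 → run F
t=16: queue=[C,E,G,H,F] q_used=0 → run C
t=17: queue=[C,E,G,H,F] q_used=1 → run C
t=18: queue=[E,G,H,F,C] q_used=0 → run E
t=19: queue=[E,G,H,F,C] q_used=1 → run E
t=20: queue=[G,H,F,C,E] q_used=0 → run G
t=21: queue=[G,H,F,C,E] q_used=1 → run G
t=22: queue=[H,F,C,E,G] q_used=0 → run H
t=23: queue=[H,F,C,E,G] q_used=1 → run H
t=24: queue=[F,C,E,G] q_used=0 → run F
t=25: queue=[F,C,E,G] q_used=1 → run F
t=26: queue=[C,E,G] q_used=0 → run C
t=27: queue=[C,E,G] q_used=1 → run C
t=28: queue=[E,G,C] q_used=0 → run E
t=29: queue=[E,G,C] q_used=1 → run E
t=30: queue=[G,C] q_used=0 → run G
t=31: queue=[G,C] q_used=1 → run G
t=32: queue=[C] q_used=0 → run C
t=33: (idle)
t=34: (idle)
t=35: (idle)
t=36: (idle)
t=37: (idle)

context switches = 16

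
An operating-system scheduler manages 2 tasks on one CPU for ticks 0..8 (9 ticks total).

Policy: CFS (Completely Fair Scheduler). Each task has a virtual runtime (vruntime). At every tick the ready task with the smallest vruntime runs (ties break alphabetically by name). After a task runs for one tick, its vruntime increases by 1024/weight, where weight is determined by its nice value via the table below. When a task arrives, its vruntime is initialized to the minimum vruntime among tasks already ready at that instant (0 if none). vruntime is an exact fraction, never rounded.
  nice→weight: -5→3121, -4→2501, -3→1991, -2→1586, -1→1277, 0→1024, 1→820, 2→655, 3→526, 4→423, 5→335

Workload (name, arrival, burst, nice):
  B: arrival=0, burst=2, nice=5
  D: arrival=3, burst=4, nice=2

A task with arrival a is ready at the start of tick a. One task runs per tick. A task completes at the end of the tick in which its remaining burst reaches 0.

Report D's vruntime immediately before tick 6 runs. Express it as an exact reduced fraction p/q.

vruntime(D, start of tick 6) = 3072/655

t=0: vr[B=0] → run B
t=1: vr[B=1024/335] → run B
t=2: (idle)
t=3: vr[D=0] → run D
t=4: vr[D=1024/655] → run D
t=5: vr[D=2048/655] → run D
t=6: vr[D=3072/655] → run D
t=7: (idle)
t=8: (idle)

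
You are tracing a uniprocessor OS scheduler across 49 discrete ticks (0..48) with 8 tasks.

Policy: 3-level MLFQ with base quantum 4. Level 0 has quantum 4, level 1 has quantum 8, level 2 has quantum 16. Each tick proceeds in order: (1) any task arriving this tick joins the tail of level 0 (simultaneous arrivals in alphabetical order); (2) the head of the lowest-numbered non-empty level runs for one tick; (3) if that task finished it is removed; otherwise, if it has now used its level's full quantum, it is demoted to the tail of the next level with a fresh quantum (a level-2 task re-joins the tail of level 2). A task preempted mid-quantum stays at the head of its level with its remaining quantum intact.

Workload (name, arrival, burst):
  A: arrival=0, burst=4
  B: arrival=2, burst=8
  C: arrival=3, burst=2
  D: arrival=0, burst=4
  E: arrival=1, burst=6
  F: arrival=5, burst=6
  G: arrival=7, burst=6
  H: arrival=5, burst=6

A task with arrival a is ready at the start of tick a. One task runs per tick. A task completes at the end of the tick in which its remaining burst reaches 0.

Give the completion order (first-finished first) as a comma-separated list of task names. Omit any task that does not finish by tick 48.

completion order = A, D, C, E, B, F, H, G

t=0: L0/L1/L2 = AD/-/- → run A
t=1: L0/L1/L2 = ADE/-/- → run A
t=2: L0/L1/L2 = ADEB/-/- → run A
t=3: L0/L1/L2 = ADEBC/-/- → run A
t=4: L0/L1/L2 = DEBC/-/- → run D
t=5: L0/L1/L2 = DEBCFH/-/- → run D
t=6: L0/L1/L2 = DEBCFH/-/- → run D
t=7: L0/L1/L2 = DEBCFHG/-/- → run D
t=8: L0/L1/L2 = EBCFHG/-/- → run E
t=9: L0/L1/L2 = EBCFHG/-/- → run E
t=10: L0/L1/L2 = EBCFHG/-/- → run E
t=11: L0/L1/L2 = EBCFHG/-/- → run E
t=12: L0/L1/L2 = BCFHG/E/- → run B
t=13: L0/L1/L2 = BCFHG/E/- → run B
t=14: L0/L1/L2 = BCFHG/E/- → run B
t=15: L0/L1/L2 = BCFHG/E/- → run B
t=16: L0/L1/L2 = CFHG/EB/- → run C
t=17: L0/L1/L2 = CFHG/EB/- → run C
t=18: L0/L1/L2 = FHG/EB/- → run F
t=19: L0/L1/L2 = FHG/EB/- → run F
t=20: L0/L1/L2 = FHG/EB/- → run F
t=21: L0/L1/L2 = FHG/EB/- → run F
t=22: L0/L1/L2 = HG/EBF/- → run H
t=23: L0/L1/L2 = HG/EBF/- → run H
t=24: L0/L1/L2 = HG/EBF/- → run H
t=25: L0/L1/L2 = HG/EBF/- → run H
t=26: L0/L1/L2 = G/EBFH/- → run G
t=27: L0/L1/L2 = G/EBFH/- → run G
t=28: L0/L1/L2 = G/EBFH/- → run G
t=29: L0/L1/L2 = G/EBFH/- → run G
t=30: L0/L1/L2 = -/EBFHG/- → run E
t=31: L0/L1/L2 = -/EBFHG/- → run E
t=32: L0/L1/L2 = -/BFHG/- → run B
t=33: L0/L1/L2 = -/BFHG/- → run B
t=34: L0/L1/L2 = -/BFHG/- → run B
t=35: L0/L1/L2 = -/BFHG/- → run B
t=36: L0/L1/L2 = -/FHG/- → run F
t=37: L0/L1/L2 = -/FHG/- → run F
t=38: L0/L1/L2 = -/HG/- → run H
t=39: L0/L1/L2 = -/HG/- → run H
t=40: L0/L1/L2 = -/G/- → run G
t=41: L0/L1/L2 = -/G/- → run G
t=42: (idle)
t=43: (idle)
t=44: (idle)
t=45: (idle)
t=46: (idle)
t=47: (idle)
t=48: (idle)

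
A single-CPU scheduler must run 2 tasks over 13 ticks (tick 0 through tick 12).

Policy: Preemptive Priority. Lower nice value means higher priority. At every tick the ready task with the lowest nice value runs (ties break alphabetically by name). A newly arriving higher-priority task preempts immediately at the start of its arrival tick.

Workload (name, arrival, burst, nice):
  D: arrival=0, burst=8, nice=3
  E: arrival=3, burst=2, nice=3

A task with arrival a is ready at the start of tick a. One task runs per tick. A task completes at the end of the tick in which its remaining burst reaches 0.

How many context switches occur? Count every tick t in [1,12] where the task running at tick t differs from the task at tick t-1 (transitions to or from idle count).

context switches = 2

t=0: ready={D} → run D
t=1: ready={D} → run D
t=2: ready={D} → run D
t=3: ready={D,E} → run D
t=4: ready={D,E} → run D
t=5: ready={D,E} → run D
t=6: ready={D,E} → run D
t=7: ready={D,E} → run D
t=8: ready={E} → run E
t=9: ready={E} → run E
t=10: (idle)
t=11: (idle)
t=12: (idle)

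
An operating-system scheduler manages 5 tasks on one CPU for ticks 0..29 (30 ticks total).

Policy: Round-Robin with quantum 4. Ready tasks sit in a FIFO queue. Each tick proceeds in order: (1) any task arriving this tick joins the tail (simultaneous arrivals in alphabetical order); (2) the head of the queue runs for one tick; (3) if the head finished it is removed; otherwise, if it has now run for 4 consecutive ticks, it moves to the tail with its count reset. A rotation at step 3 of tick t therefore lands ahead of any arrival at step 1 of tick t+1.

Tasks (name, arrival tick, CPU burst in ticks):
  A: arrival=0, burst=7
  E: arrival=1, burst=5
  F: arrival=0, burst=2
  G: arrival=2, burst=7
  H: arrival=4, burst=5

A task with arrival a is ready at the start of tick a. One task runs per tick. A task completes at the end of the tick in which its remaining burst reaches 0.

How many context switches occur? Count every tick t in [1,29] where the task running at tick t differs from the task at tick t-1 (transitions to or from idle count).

t=0: queue=[A,F] q_used=0 → run A
t=1: queue=[A,F,E] q_used=1 → run A
t=2: queue=[A,F,E,G] q_used=2 → run A
t=3: queue=[A,F,E,G] q_used=3 → run A
t=4: queue=[F,E,G,A,H] q_used=0 → run F
t=5: queue=[F,E,G,A,H] q_used=1 → run F
t=6: queue=[E,G,A,H] q_used=0 → run E
t=7: queue=[E,G,A,H] q_used=1 → run E
t=8: queue=[E,G,A,H] q_used=2 → run E
t=9: queue=[E,G,A,H] q_used=3 → run E
t=10: queue=[G,A,H,E] q_used=0 → run G
t=11: queue=[G,A,H,E] q_used=1 → run G
t=12: queue=[G,A,H,E] q_used=2 → run G
t=13: queue=[G,A,H,E] q_used=3 → run G
t=14: queue=[A,H,E,G] q_used=0 → run A
t=15: queue=[A,H,E,G] q_used=1 → run A
t=16: queue=[A,H,E,G] q_used=2 → run A
t=17: queue=[H,E,G] q_used=0 → run H
t=18: queue=[H,E,G] q_used=1 → run H
t=19: queue=[H,E,G] q_used=2 → run H
t=20: queue=[H,E,G] q_used=3 → run H
t=21: queue=[E,G,H] q_used=0 → run E
t=22: queue=[G,H] q_used=0 → run G
t=23: queue=[G,H] q_used=1 → run G
t=24: queue=[G,H] q_used=2 → run G
t=25: queue=[H] q_used=0 → run H
t=26: (idle)
t=27: (idle)
t=28: (idle)
t=29: (idle)

context switches = 9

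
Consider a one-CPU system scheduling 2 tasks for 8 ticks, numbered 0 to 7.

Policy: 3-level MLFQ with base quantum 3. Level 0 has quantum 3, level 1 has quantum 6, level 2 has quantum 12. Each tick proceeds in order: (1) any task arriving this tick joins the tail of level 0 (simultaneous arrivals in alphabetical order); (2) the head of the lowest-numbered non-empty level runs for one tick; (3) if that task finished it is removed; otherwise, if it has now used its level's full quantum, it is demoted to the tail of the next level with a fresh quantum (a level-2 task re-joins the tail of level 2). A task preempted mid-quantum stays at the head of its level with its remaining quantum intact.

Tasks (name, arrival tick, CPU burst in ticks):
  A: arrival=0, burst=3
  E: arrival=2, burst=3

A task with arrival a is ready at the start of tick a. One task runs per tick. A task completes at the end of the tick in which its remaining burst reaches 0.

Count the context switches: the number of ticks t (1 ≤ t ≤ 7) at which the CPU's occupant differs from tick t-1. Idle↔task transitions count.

t=0: L0/L1/L2 = A/-/- → run A
t=1: L0/L1/L2 = A/-/- → run A
t=2: L0/L1/L2 = AE/-/- → run A
t=3: L0/L1/L2 = E/-/- → run E
t=4: L0/L1/L2 = E/-/- → run E
t=5: L0/L1/L2 = E/-/- → run E
t=6: (idle)
t=7: (idle)

context switches = 2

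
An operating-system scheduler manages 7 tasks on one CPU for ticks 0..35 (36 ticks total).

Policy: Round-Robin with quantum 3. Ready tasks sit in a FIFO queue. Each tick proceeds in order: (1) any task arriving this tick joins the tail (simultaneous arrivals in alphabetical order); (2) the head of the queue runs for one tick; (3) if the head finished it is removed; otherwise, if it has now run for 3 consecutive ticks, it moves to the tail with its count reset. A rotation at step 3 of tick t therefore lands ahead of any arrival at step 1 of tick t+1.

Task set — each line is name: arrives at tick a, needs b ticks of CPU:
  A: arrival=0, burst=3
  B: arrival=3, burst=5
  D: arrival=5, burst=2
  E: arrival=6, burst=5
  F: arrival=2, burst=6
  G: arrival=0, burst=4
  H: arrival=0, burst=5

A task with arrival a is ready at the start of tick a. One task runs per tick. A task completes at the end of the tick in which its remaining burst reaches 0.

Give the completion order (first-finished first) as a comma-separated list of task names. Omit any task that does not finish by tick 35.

t=0: queue=[A,G,H] q_used=0 → run A
t=1: queue=[A,G,H] q_used=1 → run A
t=2: queue=[A,G,H,F] q_used=2 → run A
t=3: queue=[G,H,F,B] q_used=0 → run G
t=4: queue=[G,H,F,B] q_used=1 → run G
t=5: queue=[G,H,F,B,D] q_used=2 → run G
t=6: queue=[H,F,B,D,G,E] q_used=0 → run H
t=7: queue=[H,F,B,D,G,E] q_used=1 → run H
t=8: queue=[H,F,B,D,G,E] q_used=2 → run H
t=9: queue=[F,B,D,G,E,H] q_used=0 → run F
t=10: queue=[F,B,D,G,E,H] q_used=1 → run F
t=11: queue=[F,B,D,G,E,H] q_used=2 → run F
t=12: queue=[B,D,G,E,H,F] q_used=0 → run B
t=13: queue=[B,D,G,E,H,F] q_used=1 → run B
t=14: queue=[B,D,G,E,H,F] q_used=2 → run B
t=15: queue=[D,G,E,H,F,B] q_used=0 → run D
t=16: queue=[D,G,E,H,F,B] q_used=1 → run D
t=17: queue=[G,E,H,F,B] q_used=0 → run G
t=18: queue=[E,H,F,B] q_used=0 → run E
t=19: queue=[E,H,F,B] q_used=1 → run E
t=20: queue=[E,H,F,B] q_used=2 → run E
t=21: queue=[H,F,B,E] q_used=0 → run H
t=22: queue=[H,F,B,E] q_used=1 → run H
t=23: queue=[F,B,E] q_used=0 → run F
t=24: queue=[F,B,E] q_used=1 → run F
t=25: queue=[F,B,E] q_used=2 → run F
t=26: queue=[B,E] q_used=0 → run B
t=27: queue=[B,E] q_used=1 → run B
t=28: queue=[E] q_used=0 → run E
t=29: queue=[E] q_used=1 → run E
t=30: (idle)
t=31: (idle)
t=32: (idle)
t=33: (idle)
t=34: (idle)
t=35: (idle)

completion order = A, D, G, H, F, B, E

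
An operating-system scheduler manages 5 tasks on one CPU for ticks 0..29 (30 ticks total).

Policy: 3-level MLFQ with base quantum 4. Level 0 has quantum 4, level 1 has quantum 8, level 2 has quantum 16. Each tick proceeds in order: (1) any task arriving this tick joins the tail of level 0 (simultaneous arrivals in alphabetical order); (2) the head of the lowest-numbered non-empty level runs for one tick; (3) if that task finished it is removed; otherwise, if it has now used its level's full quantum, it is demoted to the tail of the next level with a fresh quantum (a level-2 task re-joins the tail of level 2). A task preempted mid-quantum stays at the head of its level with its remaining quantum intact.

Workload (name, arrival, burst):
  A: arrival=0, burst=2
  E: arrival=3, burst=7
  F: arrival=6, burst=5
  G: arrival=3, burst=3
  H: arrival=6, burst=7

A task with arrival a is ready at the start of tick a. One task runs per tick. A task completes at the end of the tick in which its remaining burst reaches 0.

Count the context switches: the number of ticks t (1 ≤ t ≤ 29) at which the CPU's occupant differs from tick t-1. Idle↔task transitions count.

context switches = 9

t=0: L0/L1/L2 = A/-/- → run A
t=1: L0/L1/L2 = A/-/- → run A
t=2: (idle)
t=3: L0/L1/L2 = EG/-/- → run E
t=4: L0/L1/L2 = EG/-/- → run E
t=5: L0/L1/L2 = EG/-/- → run E
t=6: L0/L1/L2 = EGFH/-/- → run E
t=7: L0/L1/L2 = GFH/E/- → run G
t=8: L0/L1/L2 = GFH/E/- → run G
t=9: L0/L1/L2 = GFH/E/- → run G
t=10: L0/L1/L2 = FH/E/- → run F
t=11: L0/L1/L2 = FH/E/- → run F
t=12: L0/L1/L2 = FH/E/- → run F
t=13: L0/L1/L2 = FH/E/- → run F
t=14: L0/L1/L2 = H/EF/- → run H
t=15: L0/L1/L2 = H/EF/- → run H
t=16: L0/L1/L2 = H/EF/- → run H
t=17: L0/L1/L2 = H/EF/- → run H
t=18: L0/L1/L2 = -/EFH/- → run E
t=19: L0/L1/L2 = -/EFH/- → run E
t=20: L0/L1/L2 = -/EFH/- → run E
t=21: L0/L1/L2 = -/FH/- → run F
t=22: L0/L1/L2 = -/H/- → run H
t=23: L0/L1/L2 = -/H/- → run H
t=24: L0/L1/L2 = -/H/- → run H
t=25: (idle)
t=26: (idle)
t=27: (idle)
t=28: (idle)
t=29: (idle)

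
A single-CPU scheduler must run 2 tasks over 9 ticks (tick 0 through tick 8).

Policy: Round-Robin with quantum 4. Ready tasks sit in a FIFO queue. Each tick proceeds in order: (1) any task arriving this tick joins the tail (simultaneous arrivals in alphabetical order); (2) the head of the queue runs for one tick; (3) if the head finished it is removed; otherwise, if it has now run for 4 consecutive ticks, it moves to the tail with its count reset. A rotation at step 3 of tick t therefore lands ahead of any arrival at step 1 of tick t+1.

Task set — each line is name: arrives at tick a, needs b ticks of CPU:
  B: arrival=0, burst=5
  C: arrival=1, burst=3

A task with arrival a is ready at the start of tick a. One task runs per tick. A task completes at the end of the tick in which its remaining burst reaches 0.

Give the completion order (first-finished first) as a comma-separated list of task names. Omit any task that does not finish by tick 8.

completion order = C, B

t=0: queue=[B] q_used=0 → run B
t=1: queue=[B,C] q_used=1 → run B
t=2: queue=[B,C] q_used=2 → run B
t=3: queue=[B,C] q_used=3 → run B
t=4: queue=[C,B] q_used=0 → run C
t=5: queue=[C,B] q_used=1 → run C
t=6: queue=[C,B] q_used=2 → run C
t=7: queue=[B] q_used=0 → run B
t=8: (idle)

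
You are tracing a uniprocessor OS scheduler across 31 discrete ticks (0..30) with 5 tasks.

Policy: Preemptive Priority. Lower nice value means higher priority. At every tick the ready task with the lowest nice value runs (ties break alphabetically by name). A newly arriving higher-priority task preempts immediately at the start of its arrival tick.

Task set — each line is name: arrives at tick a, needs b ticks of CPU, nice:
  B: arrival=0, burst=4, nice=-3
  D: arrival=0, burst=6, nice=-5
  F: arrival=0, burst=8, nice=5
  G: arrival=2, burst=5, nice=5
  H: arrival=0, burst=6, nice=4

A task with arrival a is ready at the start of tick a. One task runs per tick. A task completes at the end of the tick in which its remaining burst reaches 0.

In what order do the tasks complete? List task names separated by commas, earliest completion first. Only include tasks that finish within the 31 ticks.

t=0: ready={B,D,F,H} → run D
t=1: ready={B,D,F,H} → run D
t=2: ready={B,D,F,G,H} → run D
t=3: ready={B,D,F,G,H} → run D
t=4: ready={B,D,F,G,H} → run D
t=5: ready={B,D,F,G,H} → run D
t=6: ready={B,F,G,H} → run B
t=7: ready={B,F,G,H} → run B
t=8: ready={B,F,G,H} → run B
t=9: ready={B,F,G,H} → run B
t=10: ready={F,G,H} → run H
t=11: ready={F,G,H} → run H
t=12: ready={F,G,H} → run H
t=13: ready={F,G,H} → run H
t=14: ready={F,G,H} → run H
t=15: ready={F,G,H} → run H
t=16: ready={F,G} → run F
t=17: ready={F,G} → run F
t=18: ready={F,G} → run F
t=19: ready={F,G} → run F
t=20: ready={F,G} → run F
t=21: ready={F,G} → run F
t=22: ready={F,G} → run F
t=23: ready={F,G} → run F
t=24: ready={G} → run G
t=25: ready={G} → run G
t=26: ready={G} → run G
t=27: ready={G} → run G
t=28: ready={G} → run G
t=29: (idle)
t=30: (idle)

completion order = D, B, H, F, G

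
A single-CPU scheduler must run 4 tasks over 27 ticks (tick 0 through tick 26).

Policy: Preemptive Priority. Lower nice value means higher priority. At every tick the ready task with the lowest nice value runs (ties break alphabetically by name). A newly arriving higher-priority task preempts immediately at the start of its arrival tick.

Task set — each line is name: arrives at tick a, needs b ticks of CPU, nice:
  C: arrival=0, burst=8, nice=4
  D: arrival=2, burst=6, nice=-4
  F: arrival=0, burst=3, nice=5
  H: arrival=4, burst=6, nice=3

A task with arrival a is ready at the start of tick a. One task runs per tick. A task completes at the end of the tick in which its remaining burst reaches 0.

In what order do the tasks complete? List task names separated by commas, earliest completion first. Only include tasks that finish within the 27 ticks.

completion order = D, H, C, F

t=0: ready={C,F} → run C
t=1: ready={C,F} → run C
t=2: ready={C,D,F} → run D
t=3: ready={C,D,F} → run D
t=4: ready={C,D,F,H} → run D
t=5: ready={C,D,F,H} → run D
t=6: ready={C,D,F,H} → run D
t=7: ready={C,D,F,H} → run D
t=8: ready={C,F,H} → run H
t=9: ready={C,F,H} → run H
t=10: ready={C,F,H} → run H
t=11: ready={C,F,H} → run H
t=12: ready={C,F,H} → run H
t=13: ready={C,F,H} → run H
t=14: ready={C,F} → run C
t=15: ready={C,F} → run C
t=16: ready={C,F} → run C
t=17: ready={C,F} → run C
t=18: ready={C,F} → run C
t=19: ready={C,F} → run C
t=20: ready={F} → run F
t=21: ready={F} → run F
t=22: ready={F} → run F
t=23: (idle)
t=24: (idle)
t=25: (idle)
t=26: (idle)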